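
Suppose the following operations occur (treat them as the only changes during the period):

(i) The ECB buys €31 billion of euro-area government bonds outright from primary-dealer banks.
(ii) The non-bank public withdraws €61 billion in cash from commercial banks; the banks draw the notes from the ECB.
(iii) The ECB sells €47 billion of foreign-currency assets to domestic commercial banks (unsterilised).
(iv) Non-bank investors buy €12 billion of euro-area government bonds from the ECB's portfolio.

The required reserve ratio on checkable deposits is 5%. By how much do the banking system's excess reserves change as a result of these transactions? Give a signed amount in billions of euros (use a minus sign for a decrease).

OMO purchase (from banks) €31 billion: reserves +€31B, deposits 0.
Currency withdrawal €61 billion: reserves −€61B, deposits −€61B.
FX sale €47 billion: reserves −€47B, deposits 0.
Asset sale (to non-banks) €12 billion: reserves −€12B, deposits −€12B.
Totals: Δreserves = −€89B, Δdeposits = −€73B.
Δrequired reserves = 5% × −€73B = −€3.65B.
Δexcess reserves = Δreserves − Δrequired = −€89B − (−€3.65B) = -€85.35 billion.

-€85.35 billion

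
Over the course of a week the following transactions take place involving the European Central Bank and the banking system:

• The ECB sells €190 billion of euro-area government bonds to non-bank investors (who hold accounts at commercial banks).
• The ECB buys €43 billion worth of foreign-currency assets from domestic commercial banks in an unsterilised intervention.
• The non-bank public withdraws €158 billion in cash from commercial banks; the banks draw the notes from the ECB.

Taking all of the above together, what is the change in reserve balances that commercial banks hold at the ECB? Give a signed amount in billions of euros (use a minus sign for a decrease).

-€305 billion

ECB balance sheet:
  Assets:      Securities −€190B, Foreign assets +€43B
  Liabilities: Bank reserves −€305B, Currency in circulation +€158B
Commercial banking system:
  Assets:      Reserves at CB −€305B, Foreign assets −€43B
  Liabilities: Checkable deposits −€348B
So the change in reserve balances that commercial banks hold at the ECB is -€305 billion.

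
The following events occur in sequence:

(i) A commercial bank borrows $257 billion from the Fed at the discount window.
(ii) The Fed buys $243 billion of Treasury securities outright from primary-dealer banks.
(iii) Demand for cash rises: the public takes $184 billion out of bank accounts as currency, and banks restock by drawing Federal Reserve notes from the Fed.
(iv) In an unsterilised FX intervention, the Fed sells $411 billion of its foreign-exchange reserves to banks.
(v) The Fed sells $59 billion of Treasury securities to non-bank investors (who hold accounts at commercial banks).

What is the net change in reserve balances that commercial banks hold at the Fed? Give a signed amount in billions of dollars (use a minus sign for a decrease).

Discount-window loan $257 billion: the loan is credited to the bank's reserve account → +$257B.
OMO purchase (from banks) $243 billion: the Fed pays by crediting reserve accounts → +$243B.
Currency withdrawal $184 billion: banks swap reserves for currency → −$184B.
FX sale $411 billion: the buying banks pay out of their reserve balances → −$411B.
Asset sale (to non-banks) $59 billion: the non-bank buyers' banks settle from reserves → −$59B.
Net: 257 + 243 − 184 − 411 − 59 = -$154 billion.

-$154 billion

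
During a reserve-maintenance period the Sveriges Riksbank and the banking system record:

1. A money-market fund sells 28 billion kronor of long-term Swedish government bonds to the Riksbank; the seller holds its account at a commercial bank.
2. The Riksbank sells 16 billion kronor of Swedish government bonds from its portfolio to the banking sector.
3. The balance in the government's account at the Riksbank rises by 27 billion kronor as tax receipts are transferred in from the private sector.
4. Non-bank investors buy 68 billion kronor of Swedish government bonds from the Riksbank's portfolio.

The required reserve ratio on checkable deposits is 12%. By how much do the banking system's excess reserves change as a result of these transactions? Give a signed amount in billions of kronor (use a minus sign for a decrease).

-74.96 billion

Asset purchase (from non-banks) 28 billion kronor: reserves +28B, deposits +28B.
OMO sale (to banks) 16 billion kronor: reserves −16B, deposits 0.
Government account inflow 27 billion kronor: reserves −27B, deposits −27B.
Asset sale (to non-banks) 68 billion kronor: reserves −68B, deposits −68B.
Totals: Δreserves = −83B, Δdeposits = −67B.
Δrequired reserves = 12% × −67B = −8.04B.
Δexcess reserves = Δreserves − Δrequired = −83B − (−8.04B) = -74.96 billion.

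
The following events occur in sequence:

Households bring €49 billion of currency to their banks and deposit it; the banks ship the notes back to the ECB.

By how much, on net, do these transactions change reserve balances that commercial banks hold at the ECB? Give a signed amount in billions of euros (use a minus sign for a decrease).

Currency deposit €49 billion: returned notes are swapped for reserve credit → +€49B.

+€49 billion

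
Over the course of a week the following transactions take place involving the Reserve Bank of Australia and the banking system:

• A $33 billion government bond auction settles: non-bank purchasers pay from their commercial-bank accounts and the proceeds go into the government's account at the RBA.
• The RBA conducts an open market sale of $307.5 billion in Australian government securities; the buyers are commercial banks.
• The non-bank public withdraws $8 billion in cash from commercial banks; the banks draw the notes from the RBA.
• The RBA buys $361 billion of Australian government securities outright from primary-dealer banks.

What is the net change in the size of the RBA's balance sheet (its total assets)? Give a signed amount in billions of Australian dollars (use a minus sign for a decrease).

+$53.5 billion

RBA balance sheet:
  Assets:      Securities +$53.5B
  Liabilities: Bank reserves +$12.5B, Currency in circulation +$8B, Government deposits +$33B
Commercial banking system:
  Assets:      Reserves at CB +$12.5B, Securities −$53.5B
  Liabilities: Checkable deposits −$41B
Change in total RBA assets = +$53.5 billion.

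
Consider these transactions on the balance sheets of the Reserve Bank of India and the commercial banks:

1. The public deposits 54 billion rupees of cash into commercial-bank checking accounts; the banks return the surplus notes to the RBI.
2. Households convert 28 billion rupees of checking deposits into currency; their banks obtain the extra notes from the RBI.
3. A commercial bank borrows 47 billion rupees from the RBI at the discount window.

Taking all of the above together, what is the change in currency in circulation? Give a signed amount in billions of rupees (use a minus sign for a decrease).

-26 billion

Currency deposit 54 billion rupees: notes return to the central bank → −54B.
Currency withdrawal 28 billion rupees: notes leave the central bank → +28B.
Discount-window loan 47 billion rupees: no currency enters or leaves circulation → 0.
Net: −54 + 28 + 0 = -26 billion.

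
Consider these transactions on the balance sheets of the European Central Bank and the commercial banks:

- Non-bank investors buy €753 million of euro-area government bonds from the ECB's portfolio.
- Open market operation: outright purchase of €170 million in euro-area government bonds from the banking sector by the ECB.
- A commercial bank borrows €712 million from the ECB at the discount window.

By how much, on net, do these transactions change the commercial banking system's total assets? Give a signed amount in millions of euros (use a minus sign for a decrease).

-€41 million

Asset sale (to non-banks) €753 million: bank balance sheets shrink → −€753M.
OMO purchase (from banks) €170 million: just an asset swap on bank balance sheets → 0.
Discount-window loan €712 million: bank balance sheets expand → +€712M.
Net: −753 + 0 + 712 = -€41 million.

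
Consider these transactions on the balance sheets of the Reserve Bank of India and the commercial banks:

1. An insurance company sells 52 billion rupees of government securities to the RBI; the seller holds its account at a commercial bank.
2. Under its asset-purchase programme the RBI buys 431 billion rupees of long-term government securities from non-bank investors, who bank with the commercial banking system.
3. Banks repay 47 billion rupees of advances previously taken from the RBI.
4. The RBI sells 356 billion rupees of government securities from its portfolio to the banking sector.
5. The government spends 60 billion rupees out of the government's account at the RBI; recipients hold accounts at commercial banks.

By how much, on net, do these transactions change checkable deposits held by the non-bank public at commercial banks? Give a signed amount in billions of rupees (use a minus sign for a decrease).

Asset purchase (from non-banks) 52 billion rupees: non-bank counterparties' bank balances rise → +52B.
Asset purchase (from non-banks) 431 billion rupees: non-bank counterparties' bank balances rise → +431B.
Discount-window repayment 47 billion rupees: the counterparty is a bank, so public deposits are unchanged → 0.
OMO sale (to banks) 356 billion rupees: the counterparty is a bank, so public deposits are unchanged → 0.
Government spending 60 billion rupees: non-bank counterparties' bank balances rise → +60B.
Net: 52 + 431 + 0 + 0 + 60 = +543 billion.

+543 billion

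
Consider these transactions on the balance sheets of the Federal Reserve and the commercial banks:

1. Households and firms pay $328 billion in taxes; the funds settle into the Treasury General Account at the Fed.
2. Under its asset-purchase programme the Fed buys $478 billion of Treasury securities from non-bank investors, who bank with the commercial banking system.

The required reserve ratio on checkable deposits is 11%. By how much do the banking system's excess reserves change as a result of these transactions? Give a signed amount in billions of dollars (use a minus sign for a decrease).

Government account inflow $328 billion: reserves −$328B, deposits −$328B.
Asset purchase (from non-banks) $478 billion: reserves +$478B, deposits +$478B.
Totals: Δreserves = +$150B, Δdeposits = +$150B.
Δrequired reserves = 11% × +$150B = +$16.5B.
Δexcess reserves = Δreserves − Δrequired = +$150B − (+$16.5B) = +$133.5 billion.

+$133.5 billion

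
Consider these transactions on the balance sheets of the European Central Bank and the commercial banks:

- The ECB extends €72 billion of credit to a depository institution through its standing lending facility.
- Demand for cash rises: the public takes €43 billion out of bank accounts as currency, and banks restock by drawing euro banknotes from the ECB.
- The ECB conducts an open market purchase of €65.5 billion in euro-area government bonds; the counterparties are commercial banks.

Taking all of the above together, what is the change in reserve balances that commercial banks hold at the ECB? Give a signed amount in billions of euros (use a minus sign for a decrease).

ECB balance sheet:
  Assets:      Securities +€65.5B, Loans to banks +€72B
  Liabilities: Bank reserves +€94.5B, Currency in circulation +€43B
So the change in reserve balances that commercial banks hold at the ECB is +€94.5 billion.

+€94.5 billion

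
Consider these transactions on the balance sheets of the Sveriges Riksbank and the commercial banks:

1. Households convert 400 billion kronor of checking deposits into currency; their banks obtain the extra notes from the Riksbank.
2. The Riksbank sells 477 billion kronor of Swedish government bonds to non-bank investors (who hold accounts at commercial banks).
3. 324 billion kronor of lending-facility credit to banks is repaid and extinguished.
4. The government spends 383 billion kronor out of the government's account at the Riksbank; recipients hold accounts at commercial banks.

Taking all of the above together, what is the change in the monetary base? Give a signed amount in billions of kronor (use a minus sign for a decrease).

-418 billion

Currency withdrawal 400 billion kronor: just a shift between currency and reserves — both are base money → 0.
Asset sale (to non-banks) 477 billion kronor: Riksbank balance sheet contracts → −477B.
Discount-window repayment 324 billion kronor: Riksbank balance sheet contracts → −324B.
Government spending 383 billion kronor: a non-base liability converts back to reserves → +383B.
Net: 0 − 477 − 324 + 383 = -418 billion.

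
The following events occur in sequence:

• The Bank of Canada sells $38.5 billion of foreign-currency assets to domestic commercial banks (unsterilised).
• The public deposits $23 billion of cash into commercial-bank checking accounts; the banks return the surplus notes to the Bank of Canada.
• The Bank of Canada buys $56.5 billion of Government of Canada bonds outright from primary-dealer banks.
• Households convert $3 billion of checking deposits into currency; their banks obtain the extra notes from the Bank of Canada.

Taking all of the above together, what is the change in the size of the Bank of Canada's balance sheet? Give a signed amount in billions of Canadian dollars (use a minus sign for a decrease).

Bank of Canada balance sheet:
  Assets:      Securities +$56.5B, Foreign assets −$38.5B
  Liabilities: Bank reserves +$38B, Currency in circulation −$20B
Change in total Bank of Canada assets = +$18 billion.

+$18 billion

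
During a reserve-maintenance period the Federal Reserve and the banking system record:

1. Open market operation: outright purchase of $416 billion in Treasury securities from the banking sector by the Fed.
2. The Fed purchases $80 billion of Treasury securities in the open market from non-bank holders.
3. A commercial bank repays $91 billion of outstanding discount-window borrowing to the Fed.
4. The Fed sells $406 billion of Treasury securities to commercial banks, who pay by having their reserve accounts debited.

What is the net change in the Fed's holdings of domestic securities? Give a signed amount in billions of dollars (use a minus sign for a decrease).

Fed balance sheet:
  Assets:      Securities +$90B, Loans to banks −$91B
  Liabilities: Bank reserves −$1B
So the change in the Fed's holdings of domestic securities is +$90 billion.

+$90 billion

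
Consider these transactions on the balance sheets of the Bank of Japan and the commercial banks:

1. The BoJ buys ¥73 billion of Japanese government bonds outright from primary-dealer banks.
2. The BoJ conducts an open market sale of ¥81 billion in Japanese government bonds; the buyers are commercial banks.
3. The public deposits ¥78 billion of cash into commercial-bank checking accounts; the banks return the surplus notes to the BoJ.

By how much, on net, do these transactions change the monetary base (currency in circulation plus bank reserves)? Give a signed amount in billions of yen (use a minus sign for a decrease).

-¥8 billion

BoJ balance sheet:
  Assets:      Securities −¥8B
  Liabilities: Bank reserves +¥70B, Currency in circulation −¥78B
Monetary base = currency + reserves: −¥78B + (+¥70B) = -¥8 billion.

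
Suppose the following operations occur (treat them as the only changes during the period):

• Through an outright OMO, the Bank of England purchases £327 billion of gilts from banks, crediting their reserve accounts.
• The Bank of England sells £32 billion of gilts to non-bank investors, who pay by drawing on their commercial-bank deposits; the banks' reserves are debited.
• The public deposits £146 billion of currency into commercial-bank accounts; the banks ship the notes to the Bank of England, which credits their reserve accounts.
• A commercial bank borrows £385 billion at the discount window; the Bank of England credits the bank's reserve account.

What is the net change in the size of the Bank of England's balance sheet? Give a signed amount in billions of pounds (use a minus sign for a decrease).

OMO purchase (from banks) £327 billion: a Bank of England asset is acquired → +£327B.
Asset sale (to non-banks) £32 billion: a Bank of England asset is shed → −£32B.
Currency deposit £146 billion: only the composition of liabilities changes → 0.
Discount-window loan £385 billion: a Bank of England asset is acquired → +£385B.
Net: 327 − 32 + 0 + 385 = +£680 billion.

+£680 billion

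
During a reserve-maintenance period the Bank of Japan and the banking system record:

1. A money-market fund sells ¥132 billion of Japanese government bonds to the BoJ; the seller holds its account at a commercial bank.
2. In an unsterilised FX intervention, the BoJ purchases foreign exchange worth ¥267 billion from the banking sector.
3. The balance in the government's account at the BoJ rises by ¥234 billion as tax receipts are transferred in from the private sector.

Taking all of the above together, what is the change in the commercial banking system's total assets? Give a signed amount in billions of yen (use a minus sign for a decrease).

-¥102 billion

Asset purchase (from non-banks) ¥132 billion: bank balance sheets expand → +¥132B.
FX purchase ¥267 billion: just an asset swap on bank balance sheets → 0.
Government account inflow ¥234 billion: bank balance sheets shrink → −¥234B.
Net: 132 + 0 − 234 = -¥102 billion.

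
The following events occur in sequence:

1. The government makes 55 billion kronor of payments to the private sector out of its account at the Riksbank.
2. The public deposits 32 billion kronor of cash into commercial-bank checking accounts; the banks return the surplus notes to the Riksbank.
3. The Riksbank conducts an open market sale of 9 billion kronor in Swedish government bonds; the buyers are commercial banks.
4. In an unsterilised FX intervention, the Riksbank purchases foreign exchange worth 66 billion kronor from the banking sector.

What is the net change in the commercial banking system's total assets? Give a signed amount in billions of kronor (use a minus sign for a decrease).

Riksbank balance sheet:
  Assets:      Securities −9B, Foreign assets +66B
  Liabilities: Bank reserves +144B, Currency in circulation −32B, Government deposits −55B
Commercial banking system:
  Assets:      Reserves at CB +144B, Securities +9B, Foreign assets −66B
  Liabilities: Checkable deposits +87B
Change in total bank assets = +87 billion.

+87 billion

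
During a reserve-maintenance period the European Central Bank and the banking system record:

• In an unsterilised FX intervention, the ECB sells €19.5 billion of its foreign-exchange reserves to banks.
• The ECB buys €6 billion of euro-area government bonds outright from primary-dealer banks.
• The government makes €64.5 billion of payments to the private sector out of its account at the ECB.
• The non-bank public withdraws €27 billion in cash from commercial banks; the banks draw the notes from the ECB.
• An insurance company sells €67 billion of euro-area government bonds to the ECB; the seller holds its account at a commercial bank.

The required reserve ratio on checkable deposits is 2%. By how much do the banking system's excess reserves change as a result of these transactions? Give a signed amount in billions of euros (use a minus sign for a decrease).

FX sale €19.5 billion: reserves −€19.5B, deposits 0.
OMO purchase (from banks) €6 billion: reserves +€6B, deposits 0.
Government spending €64.5 billion: reserves +€64.5B, deposits +€64.5B.
Currency withdrawal €27 billion: reserves −€27B, deposits −€27B.
Asset purchase (from non-banks) €67 billion: reserves +€67B, deposits +€67B.
Totals: Δreserves = +€91B, Δdeposits = +€104.5B.
Δrequired reserves = 2% × +€104.5B = +€2.09B.
Δexcess reserves = Δreserves − Δrequired = +€91B − (+€2.09B) = +€88.91 billion.

+€88.91 billion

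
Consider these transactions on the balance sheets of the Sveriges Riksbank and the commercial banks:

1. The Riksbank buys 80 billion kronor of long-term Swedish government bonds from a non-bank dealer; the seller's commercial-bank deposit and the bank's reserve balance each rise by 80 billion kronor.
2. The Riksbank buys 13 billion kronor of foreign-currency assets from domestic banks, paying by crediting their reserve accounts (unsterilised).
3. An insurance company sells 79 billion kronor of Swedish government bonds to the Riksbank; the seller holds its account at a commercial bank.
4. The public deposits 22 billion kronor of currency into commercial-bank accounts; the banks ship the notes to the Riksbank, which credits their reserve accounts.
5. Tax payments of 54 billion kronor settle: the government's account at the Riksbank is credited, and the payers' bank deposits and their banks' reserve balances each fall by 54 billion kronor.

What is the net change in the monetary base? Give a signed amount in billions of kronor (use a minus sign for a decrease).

+118 billion

Asset purchase (from non-banks) 80 billion kronor: Riksbank balance sheet expands → +80B.
FX purchase 13 billion kronor: Riksbank balance sheet expands → +13B.
Asset purchase (from non-banks) 79 billion kronor: Riksbank balance sheet expands → +79B.
Currency deposit 22 billion kronor: just a shift between currency and reserves — both are base money → 0.
Government account inflow 54 billion kronor: reserves shift to a non-base liability → −54B.
Net: 80 + 13 + 79 + 0 − 54 = +118 billion.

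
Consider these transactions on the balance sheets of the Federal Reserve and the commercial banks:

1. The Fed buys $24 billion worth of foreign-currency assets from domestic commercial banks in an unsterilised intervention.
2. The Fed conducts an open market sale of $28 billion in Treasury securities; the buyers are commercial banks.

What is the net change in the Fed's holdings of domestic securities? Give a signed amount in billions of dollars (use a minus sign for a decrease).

-$28 billion

FX purchase $24 billion: the Fed's securities portfolio is untouched → 0.
OMO sale (to banks) $28 billion: securities removed from the Fed's portfolio → −$28B.
Net: 0 − 28 = -$28 billion.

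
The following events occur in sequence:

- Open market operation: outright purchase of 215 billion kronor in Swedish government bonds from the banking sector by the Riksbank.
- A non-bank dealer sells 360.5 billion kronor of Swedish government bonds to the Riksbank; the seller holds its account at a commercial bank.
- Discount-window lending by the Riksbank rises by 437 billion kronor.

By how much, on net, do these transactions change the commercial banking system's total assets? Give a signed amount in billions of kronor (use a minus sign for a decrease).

+797.5 billion

Riksbank balance sheet:
  Assets:      Securities +575.5B, Loans to banks +437B
  Liabilities: Bank reserves +1012.5B
Commercial banking system:
  Assets:      Reserves at CB +1012.5B, Securities −215B
  Liabilities: Checkable deposits +360.5B, Borrowings from CB +437B
Change in total bank assets = +797.5 billion.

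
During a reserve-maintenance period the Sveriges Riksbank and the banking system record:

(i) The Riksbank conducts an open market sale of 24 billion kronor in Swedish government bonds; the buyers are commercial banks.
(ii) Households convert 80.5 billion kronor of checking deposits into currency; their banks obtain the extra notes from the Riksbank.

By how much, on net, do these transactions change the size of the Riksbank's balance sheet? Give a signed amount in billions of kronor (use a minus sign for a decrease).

-24 billion

OMO sale (to banks) 24 billion kronor: a Riksbank asset is shed → −24B.
Currency withdrawal 80.5 billion kronor: only the composition of liabilities changes → 0.
Net: −24 + 0 = -24 billion.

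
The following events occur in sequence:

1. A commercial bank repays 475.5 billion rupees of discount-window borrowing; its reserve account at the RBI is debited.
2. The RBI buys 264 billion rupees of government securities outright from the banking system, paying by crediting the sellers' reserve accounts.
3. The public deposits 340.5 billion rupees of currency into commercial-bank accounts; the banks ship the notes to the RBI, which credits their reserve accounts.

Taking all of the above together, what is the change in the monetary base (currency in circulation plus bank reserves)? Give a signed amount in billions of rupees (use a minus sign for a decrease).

Discount-window repayment 475.5 billion rupees: RBI balance sheet contracts → −475.5B.
OMO purchase (from banks) 264 billion rupees: RBI balance sheet expands → +264B.
Currency deposit 340.5 billion rupees: just a shift between currency and reserves — both are base money → 0.
Net: −475.5 + 264 + 0 = -211.5 billion.

-211.5 billion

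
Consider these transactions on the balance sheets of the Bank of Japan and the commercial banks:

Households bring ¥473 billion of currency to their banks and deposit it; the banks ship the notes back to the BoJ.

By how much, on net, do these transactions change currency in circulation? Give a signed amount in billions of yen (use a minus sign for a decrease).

BoJ balance sheet:
  Assets:      no change
  Liabilities: Bank reserves +¥473B, Currency in circulation −¥473B
So the change in currency in circulation is -¥473 billion.

-¥473 billion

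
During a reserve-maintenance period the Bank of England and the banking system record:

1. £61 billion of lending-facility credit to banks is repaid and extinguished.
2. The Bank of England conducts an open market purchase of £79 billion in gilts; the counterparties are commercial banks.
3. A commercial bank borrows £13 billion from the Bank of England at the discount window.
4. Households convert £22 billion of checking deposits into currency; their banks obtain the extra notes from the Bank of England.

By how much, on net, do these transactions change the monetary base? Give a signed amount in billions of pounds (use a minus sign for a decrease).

Bank of England balance sheet:
  Assets:      Securities +£79B, Loans to banks −£48B
  Liabilities: Bank reserves +£9B, Currency in circulation +£22B
Monetary base = currency + reserves: +£22B + (+£9B) = +£31 billion.

+£31 billion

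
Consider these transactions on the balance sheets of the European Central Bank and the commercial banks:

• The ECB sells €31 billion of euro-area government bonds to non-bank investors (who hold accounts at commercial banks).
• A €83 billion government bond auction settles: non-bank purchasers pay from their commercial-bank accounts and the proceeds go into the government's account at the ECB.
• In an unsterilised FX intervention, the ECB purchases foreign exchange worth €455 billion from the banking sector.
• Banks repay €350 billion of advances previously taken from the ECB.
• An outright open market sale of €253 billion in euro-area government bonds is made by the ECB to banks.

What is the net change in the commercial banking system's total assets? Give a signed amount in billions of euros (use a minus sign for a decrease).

-€464 billion

ECB balance sheet:
  Assets:      Securities −€284B, Loans to banks −€350B, Foreign assets +€455B
  Liabilities: Bank reserves −€262B, Government deposits +€83B
Commercial banking system:
  Assets:      Reserves at CB −€262B, Securities +€253B, Foreign assets −€455B
  Liabilities: Checkable deposits −€114B, Borrowings from CB −€350B
Change in total bank assets = -€464 billion.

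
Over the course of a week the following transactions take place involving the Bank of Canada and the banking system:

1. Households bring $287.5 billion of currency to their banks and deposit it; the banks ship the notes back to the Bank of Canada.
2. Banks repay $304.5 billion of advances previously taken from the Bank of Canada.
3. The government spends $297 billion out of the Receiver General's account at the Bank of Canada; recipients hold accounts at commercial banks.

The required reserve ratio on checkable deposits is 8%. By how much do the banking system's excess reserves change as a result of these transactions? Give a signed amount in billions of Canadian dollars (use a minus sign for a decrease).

+$233.24 billion

Currency deposit $287.5 billion: reserves +$287.5B, deposits +$287.5B.
Discount-window repayment $304.5 billion: reserves −$304.5B, deposits 0.
Government spending $297 billion: reserves +$297B, deposits +$297B.
Totals: Δreserves = +$280B, Δdeposits = +$584.5B.
Δrequired reserves = 8% × +$584.5B = +$46.76B.
Δexcess reserves = Δreserves − Δrequired = +$280B − (+$46.76B) = +$233.24 billion.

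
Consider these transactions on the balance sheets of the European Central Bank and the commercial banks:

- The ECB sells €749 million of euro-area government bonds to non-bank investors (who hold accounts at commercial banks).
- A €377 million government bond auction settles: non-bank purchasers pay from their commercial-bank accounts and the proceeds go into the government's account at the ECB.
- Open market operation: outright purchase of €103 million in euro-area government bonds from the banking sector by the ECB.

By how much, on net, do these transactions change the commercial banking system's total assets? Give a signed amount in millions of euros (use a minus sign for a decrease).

-€1126 million

Asset sale (to non-banks) €749 million: bank balance sheets shrink → −€749M.
Government account inflow €377 million: bank balance sheets shrink → −€377M.
OMO purchase (from banks) €103 million: just an asset swap on bank balance sheets → 0.
Net: −749 − 377 + 0 = -€1126 million.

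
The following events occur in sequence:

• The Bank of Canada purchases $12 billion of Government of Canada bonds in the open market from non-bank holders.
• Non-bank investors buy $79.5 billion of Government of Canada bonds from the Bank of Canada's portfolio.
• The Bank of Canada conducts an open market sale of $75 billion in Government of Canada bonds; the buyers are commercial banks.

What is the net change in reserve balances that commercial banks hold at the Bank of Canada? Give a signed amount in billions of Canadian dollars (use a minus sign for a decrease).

Bank of Canada balance sheet:
  Assets:      Securities −$142.5B
  Liabilities: Bank reserves −$142.5B
So the change in reserve balances that commercial banks hold at the Bank of Canada is -$142.5 billion.

-$142.5 billion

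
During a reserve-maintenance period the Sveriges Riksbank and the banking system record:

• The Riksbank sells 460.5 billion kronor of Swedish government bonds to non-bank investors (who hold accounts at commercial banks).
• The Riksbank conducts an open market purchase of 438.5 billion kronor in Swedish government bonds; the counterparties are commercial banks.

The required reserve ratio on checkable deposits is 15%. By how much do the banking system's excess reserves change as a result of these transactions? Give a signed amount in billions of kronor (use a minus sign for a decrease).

Asset sale (to non-banks) 460.5 billion kronor: reserves −460.5B, deposits −460.5B.
OMO purchase (from banks) 438.5 billion kronor: reserves +438.5B, deposits 0.
Totals: Δreserves = −22B, Δdeposits = −460.5B.
Δrequired reserves = 15% × −460.5B = −69.075B.
Δexcess reserves = Δreserves − Δrequired = −22B − (−69.075B) = +47.075 billion.

+47.075 billion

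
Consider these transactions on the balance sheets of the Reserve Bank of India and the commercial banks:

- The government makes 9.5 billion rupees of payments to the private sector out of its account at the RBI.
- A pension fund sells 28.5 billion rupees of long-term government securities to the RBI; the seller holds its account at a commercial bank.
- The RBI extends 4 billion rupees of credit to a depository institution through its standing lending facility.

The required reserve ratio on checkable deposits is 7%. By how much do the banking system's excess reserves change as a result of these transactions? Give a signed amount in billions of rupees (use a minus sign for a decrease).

Government spending 9.5 billion rupees: reserves +9.5B, deposits +9.5B.
Asset purchase (from non-banks) 28.5 billion rupees: reserves +28.5B, deposits +28.5B.
Discount-window loan 4 billion rupees: reserves +4B, deposits 0.
Totals: Δreserves = +42B, Δdeposits = +38B.
Δrequired reserves = 7% × +38B = +2.66B.
Δexcess reserves = Δreserves − Δrequired = +42B − (+2.66B) = +39.34 billion.

+39.34 billion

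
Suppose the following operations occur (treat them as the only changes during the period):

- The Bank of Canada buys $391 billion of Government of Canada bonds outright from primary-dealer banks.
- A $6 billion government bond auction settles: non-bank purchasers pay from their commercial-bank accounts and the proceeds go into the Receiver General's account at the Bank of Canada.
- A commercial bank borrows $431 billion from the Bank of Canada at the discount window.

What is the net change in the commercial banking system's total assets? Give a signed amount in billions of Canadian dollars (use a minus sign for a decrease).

+$425 billion

OMO purchase (from banks) $391 billion: just an asset swap on bank balance sheets → 0.
Government account inflow $6 billion: bank balance sheets shrink → −$6B.
Discount-window loan $431 billion: bank balance sheets expand → +$431B.
Net: 0 − 6 + 431 = +$425 billion.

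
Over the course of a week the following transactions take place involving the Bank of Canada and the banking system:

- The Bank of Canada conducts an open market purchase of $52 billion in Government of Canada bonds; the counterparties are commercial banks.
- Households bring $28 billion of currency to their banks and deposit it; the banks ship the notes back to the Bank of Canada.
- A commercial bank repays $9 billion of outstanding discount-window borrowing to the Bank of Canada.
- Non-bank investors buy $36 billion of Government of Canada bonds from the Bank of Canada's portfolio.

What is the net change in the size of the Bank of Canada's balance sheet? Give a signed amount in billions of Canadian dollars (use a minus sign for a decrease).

OMO purchase (from banks) $52 billion: a Bank of Canada asset is acquired → +$52B.
Currency deposit $28 billion: only the composition of liabilities changes → 0.
Discount-window repayment $9 billion: a Bank of Canada asset is shed → −$9B.
Asset sale (to non-banks) $36 billion: a Bank of Canada asset is shed → −$36B.
Net: 52 + 0 − 9 − 36 = +$7 billion.

+$7 billion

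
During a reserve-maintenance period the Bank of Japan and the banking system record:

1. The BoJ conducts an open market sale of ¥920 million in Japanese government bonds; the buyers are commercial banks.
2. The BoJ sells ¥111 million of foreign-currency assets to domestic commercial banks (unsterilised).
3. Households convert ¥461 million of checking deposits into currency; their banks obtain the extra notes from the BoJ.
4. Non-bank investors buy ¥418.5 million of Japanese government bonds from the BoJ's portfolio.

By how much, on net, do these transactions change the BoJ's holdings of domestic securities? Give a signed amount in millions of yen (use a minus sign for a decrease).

BoJ balance sheet:
  Assets:      Securities −¥1338.5M, Foreign assets −¥111M
  Liabilities: Bank reserves −¥1910.5M, Currency in circulation +¥461M
Commercial banking system:
  Assets:      Reserves at CB −¥1910.5M, Securities +¥920M, Foreign assets +¥111M
  Liabilities: Checkable deposits −¥879.5M
So the change in the BoJ's holdings of domestic securities is -¥1338.5 million.

-¥1338.5 million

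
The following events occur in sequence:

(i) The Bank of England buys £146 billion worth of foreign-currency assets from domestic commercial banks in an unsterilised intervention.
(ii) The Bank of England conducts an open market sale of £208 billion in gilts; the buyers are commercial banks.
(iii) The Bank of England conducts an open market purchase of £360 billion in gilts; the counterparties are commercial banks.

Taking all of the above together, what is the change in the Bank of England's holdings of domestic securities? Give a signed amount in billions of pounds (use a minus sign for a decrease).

+£152 billion

FX purchase £146 billion: the Bank of England's securities portfolio is untouched → 0.
OMO sale (to banks) £208 billion: securities removed from the Bank of England's portfolio → −£208B.
OMO purchase (from banks) £360 billion: securities added to the Bank of England's portfolio → +£360B.
Net: 0 − 208 + 360 = +£152 billion.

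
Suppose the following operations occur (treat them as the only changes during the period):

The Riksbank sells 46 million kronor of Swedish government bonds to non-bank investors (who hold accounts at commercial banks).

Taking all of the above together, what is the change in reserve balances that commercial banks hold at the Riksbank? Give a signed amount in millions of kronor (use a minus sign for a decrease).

Riksbank balance sheet:
  Assets:      Securities −46M
  Liabilities: Bank reserves −46M
Commercial banking system:
  Assets:      Reserves at CB −46M
  Liabilities: Checkable deposits −46M
So the change in reserve balances that commercial banks hold at the Riksbank is -46 million.

-46 million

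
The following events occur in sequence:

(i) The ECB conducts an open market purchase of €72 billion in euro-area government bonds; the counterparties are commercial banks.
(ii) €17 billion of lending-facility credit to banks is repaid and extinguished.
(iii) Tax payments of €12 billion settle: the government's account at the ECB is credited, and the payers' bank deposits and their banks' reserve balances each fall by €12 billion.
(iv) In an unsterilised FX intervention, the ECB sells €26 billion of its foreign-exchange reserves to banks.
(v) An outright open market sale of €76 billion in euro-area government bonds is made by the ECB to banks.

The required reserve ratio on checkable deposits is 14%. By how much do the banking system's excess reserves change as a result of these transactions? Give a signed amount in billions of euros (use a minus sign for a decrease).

-€57.32 billion

OMO purchase (from banks) €72 billion: reserves +€72B, deposits 0.
Discount-window repayment €17 billion: reserves −€17B, deposits 0.
Government account inflow €12 billion: reserves −€12B, deposits −€12B.
FX sale €26 billion: reserves −€26B, deposits 0.
OMO sale (to banks) €76 billion: reserves −€76B, deposits 0.
Totals: Δreserves = −€59B, Δdeposits = −€12B.
Δrequired reserves = 14% × −€12B = −€1.68B.
Δexcess reserves = Δreserves − Δrequired = −€59B − (−€1.68B) = -€57.32 billion.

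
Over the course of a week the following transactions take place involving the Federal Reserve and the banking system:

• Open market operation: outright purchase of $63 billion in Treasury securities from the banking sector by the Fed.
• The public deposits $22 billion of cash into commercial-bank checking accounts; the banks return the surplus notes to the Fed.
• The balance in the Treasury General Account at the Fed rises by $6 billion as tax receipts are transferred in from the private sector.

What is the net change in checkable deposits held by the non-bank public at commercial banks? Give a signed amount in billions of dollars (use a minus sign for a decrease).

+$16 billion

OMO purchase (from banks) $63 billion: the counterparty is a bank, so public deposits are unchanged → 0.
Currency deposit $22 billion: non-bank counterparties' bank balances rise → +$22B.
Government account inflow $6 billion: non-bank counterparties' bank balances fall → −$6B.
Net: 0 + 22 − 6 = +$16 billion.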